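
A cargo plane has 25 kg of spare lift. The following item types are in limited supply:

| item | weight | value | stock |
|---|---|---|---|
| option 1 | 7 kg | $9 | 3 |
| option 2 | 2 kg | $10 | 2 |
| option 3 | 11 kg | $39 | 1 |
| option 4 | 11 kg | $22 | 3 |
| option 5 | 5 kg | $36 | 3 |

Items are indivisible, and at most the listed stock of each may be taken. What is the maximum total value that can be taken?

$131

Top feasible selections:
- 2×option 2 + 1×option 3 + 2×option 5: weight 25, value 131
- 2×option 2 + 3×option 5: weight 19, value 128
- 1×option 1 + 1×option 2 + 3×option 5: weight 24, value 127
- 1×option 2 + 1×option 3 + 2×option 5: weight 23, value 121
Best: $131.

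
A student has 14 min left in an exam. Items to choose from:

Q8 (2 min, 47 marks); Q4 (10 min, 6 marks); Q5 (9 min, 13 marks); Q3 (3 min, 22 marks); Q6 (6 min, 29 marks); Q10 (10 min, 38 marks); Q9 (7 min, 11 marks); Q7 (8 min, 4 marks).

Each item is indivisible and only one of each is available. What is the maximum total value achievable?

98 marks

Check high-value combinations within 14 min:
- Q8+Q3+Q6: time 2+3+6=11, value 47+22+29=98
- Q8+Q10: time 2+10=12, value 47+38=85
- Q8+Q5+Q3: time 2+9+3=14, value 47+13+22=82
- Q8+Q3+Q9: time 2+3+7=12, value 47+22+11=80
- Q8+Q6: time 2+6=8, value 47+29=76
Best: 98 marks.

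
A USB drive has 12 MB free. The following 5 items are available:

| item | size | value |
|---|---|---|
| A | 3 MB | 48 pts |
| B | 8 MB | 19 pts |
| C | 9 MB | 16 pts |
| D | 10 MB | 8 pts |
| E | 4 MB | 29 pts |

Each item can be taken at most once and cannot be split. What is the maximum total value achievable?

77 pts

This is a 0/1 knapsack; check combinations near the capacity.
- A+E: size 3+4=7, value 48+29=77
- A+B: size 3+8=11, value 48+19=67
- A+C: size 3+9=12, value 48+16=64
- A: size 3, value 48
Best: 77 pts.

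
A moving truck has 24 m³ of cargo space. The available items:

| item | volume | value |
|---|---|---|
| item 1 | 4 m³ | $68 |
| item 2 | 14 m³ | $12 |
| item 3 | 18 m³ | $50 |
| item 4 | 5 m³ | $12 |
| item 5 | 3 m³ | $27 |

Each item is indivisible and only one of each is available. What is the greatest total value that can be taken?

Check high-value combinations within 24 m³:
- item 1+item 3: volume 4+18=22, value 68+50=118
- item 1+item 4+item 5: volume 4+5+3=12, value 68+12+27=107
- item 1+item 2+item 5: volume 4+14+3=21, value 68+12+27=107
- item 1+item 5: volume 4+3=7, value 68+27=95
- item 1+item 2+item 4: volume 4+14+5=23, value 68+12+12=92
Best: $118.

$118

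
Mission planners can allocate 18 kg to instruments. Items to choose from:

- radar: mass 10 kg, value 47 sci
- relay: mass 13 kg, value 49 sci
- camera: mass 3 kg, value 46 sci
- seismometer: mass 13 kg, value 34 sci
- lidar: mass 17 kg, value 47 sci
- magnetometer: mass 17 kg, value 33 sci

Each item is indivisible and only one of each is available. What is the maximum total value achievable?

Check high-value combinations within 18 kg:
- relay+camera: mass 13+3=16, value 49+46=95
- radar+camera: mass 10+3=13, value 47+46=93
- camera+seismometer: mass 3+13=16, value 46+34=80
Best: 95 sci.

95 sci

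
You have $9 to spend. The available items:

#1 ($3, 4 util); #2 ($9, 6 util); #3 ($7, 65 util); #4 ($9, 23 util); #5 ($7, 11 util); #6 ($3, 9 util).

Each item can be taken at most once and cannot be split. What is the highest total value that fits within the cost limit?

This is a 0/1 knapsack; check combinations near the capacity.
- #3: cost 7, value 65
- #4: cost 9, value 23
- #1+#6: cost 3+3=6, value 4+9=13
- #5: cost 7, value 11
Best: 65 util.

65 util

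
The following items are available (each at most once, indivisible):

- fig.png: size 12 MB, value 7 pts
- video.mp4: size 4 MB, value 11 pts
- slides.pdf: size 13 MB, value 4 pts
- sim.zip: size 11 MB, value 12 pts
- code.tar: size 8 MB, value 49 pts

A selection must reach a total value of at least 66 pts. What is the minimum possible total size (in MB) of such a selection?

23

Subsets with value ≥ 66, sorted by total size:
- video.mp4+sim.zip+code.tar: size 23, value 72
- fig.png+video.mp4+code.tar: size 24, value 67
Minimum size: 23 MB.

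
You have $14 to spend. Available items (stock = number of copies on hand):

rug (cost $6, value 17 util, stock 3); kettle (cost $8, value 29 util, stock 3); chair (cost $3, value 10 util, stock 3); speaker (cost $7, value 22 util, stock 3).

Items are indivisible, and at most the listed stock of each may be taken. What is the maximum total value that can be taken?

49 util

Top feasible selections:
- 1×kettle + 2×chair: cost 14, value 49
- 1×rug + 1×kettle: cost 14, value 46
- 2×speaker: cost 14, value 44
- 2×chair + 1×speaker: cost 13, value 42
Best: 49 util.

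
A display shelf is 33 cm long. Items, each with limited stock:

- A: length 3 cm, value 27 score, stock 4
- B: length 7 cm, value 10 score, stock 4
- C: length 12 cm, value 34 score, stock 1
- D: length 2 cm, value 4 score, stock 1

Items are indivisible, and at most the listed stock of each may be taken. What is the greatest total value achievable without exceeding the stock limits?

Best selections within length 33 and stock limits:
- 4×A + 1×B + 1×C + 1×D: length 33, value 156
- 4×A + 1×B + 1×C: length 31, value 152
Best: 156 score.

156 score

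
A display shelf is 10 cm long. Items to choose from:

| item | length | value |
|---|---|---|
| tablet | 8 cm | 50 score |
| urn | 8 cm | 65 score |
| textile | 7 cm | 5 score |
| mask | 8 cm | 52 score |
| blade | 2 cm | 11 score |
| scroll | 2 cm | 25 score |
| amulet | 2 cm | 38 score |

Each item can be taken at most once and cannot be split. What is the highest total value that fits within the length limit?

Check high-value combinations within 10 cm:
- urn+amulet: length 8+2=10, value 65+38=103
- urn+scroll: length 8+2=10, value 65+25=90
- mask+amulet: length 8+2=10, value 52+38=90
- tablet+amulet: length 8+2=10, value 50+38=88
Best: 103 score.

103 score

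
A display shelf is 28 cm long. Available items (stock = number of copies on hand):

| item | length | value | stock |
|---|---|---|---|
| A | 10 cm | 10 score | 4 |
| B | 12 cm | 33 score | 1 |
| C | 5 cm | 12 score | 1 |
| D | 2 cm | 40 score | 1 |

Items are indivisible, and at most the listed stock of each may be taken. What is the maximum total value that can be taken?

Top feasible selections:
- 1×B + 1×C + 1×D: length 19, value 85
- 1×A + 1×B + 1×D: length 24, value 83
Best: 85 score.

85 score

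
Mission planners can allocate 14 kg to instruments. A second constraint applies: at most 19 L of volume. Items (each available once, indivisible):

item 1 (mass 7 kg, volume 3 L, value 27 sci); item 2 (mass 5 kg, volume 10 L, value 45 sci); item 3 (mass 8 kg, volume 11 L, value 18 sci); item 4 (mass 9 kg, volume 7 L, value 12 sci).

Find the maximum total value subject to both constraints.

Feasible sets respecting both limits:
- item 1+item 2: mass 12, volume 13, value 72
- item 2+item 4: mass 14, volume 17, value 57
- item 2: mass 5, volume 10, value 45
Best: 72 sci.

72 sci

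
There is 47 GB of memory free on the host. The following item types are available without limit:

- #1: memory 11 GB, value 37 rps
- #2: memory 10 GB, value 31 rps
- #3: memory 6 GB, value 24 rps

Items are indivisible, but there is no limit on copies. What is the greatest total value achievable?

Best value-per-unit is #3 at 24/6; filling with it alone gives 7×24 = 168.
Optimal mix: 1×#1 + 6×#3 → memory 47, value 181.

181 rps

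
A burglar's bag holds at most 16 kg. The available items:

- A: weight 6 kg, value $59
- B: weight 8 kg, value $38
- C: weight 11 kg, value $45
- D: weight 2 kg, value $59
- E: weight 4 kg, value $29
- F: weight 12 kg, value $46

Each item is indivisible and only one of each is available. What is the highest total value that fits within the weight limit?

$156

Check high-value combinations within 16 kg:
- A+B+D: weight 6+8+2=16, value 59+38+59=156
- A+D+E: weight 6+2+4=12, value 59+59+29=147
- B+D+E: weight 8+2+4=14, value 38+59+29=126
- A+D: weight 6+2=8, value 59+59=118
Best: $156.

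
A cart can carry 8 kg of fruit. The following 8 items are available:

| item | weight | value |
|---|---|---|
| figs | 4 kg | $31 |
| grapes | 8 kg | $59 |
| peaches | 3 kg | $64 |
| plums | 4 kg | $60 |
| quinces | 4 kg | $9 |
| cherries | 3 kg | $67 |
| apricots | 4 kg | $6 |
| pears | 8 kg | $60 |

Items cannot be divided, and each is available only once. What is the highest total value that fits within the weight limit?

$131

Check high-value combinations within 8 kg:
- peaches+cherries: weight 3+3=6, value 64+67=131
- plums+cherries: weight 4+3=7, value 60+67=127
- peaches+plums: weight 3+4=7, value 64+60=124
Best: $131.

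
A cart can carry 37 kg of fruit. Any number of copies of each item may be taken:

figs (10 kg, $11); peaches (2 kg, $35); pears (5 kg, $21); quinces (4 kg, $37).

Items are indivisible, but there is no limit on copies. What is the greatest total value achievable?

Best value-per-unit is peaches at 35/2, and filling with it alone uses weight 18×2=36. No mix of the others beats 18×35 = 630.

$630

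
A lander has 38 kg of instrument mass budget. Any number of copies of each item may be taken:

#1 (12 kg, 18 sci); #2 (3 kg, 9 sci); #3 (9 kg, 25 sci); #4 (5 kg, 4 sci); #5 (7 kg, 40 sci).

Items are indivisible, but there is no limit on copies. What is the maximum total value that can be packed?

Best value-per-unit is #5 at 40/7; filling with it alone gives 5×40 = 200.
Optimal mix: 1×#2 + 5×#5 → mass 38, value 209.

209 sci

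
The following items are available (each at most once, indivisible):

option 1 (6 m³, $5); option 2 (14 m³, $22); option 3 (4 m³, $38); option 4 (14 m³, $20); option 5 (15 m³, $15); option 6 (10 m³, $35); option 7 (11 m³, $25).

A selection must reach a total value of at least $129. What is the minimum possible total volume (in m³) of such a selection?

53

Subsets with value ≥ 129, sorted by total volume:
- option 2+option 3+option 4+option 6+option 7: volume 53, value 140
- option 2+option 3+option 5+option 6+option 7: volume 54, value 135
- option 3+option 4+option 5+option 6+option 7: volume 54, value 133
- option 2+option 3+option 4+option 5+option 6: volume 57, value 130
Minimum volume: 53 m³.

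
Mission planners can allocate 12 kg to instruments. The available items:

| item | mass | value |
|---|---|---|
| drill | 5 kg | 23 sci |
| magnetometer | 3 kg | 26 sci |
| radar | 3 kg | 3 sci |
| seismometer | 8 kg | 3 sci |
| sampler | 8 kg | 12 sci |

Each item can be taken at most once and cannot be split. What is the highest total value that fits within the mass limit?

Check high-value combinations within 12 kg:
- drill+magnetometer+radar: mass 5+3+3=11, value 23+26+3=52
- drill+magnetometer: mass 5+3=8, value 23+26=49
- magnetometer+sampler: mass 3+8=11, value 26+12=38
- magnetometer+radar: mass 3+3=6, value 26+3=29
Best: 52 sci.

52 sci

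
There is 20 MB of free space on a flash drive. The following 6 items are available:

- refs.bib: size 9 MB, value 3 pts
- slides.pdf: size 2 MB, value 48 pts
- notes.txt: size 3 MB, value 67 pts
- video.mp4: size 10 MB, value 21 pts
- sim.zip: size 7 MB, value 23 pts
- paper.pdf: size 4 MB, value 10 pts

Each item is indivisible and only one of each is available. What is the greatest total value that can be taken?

Check high-value combinations within 20 MB:
- slides.pdf+notes.txt+sim.zip+paper.pdf: size 2+3+7+4=16, value 48+67+23+10=148
- slides.pdf+notes.txt+video.mp4+paper.pdf: size 2+3+10+4=19, value 48+67+21+10=146
- slides.pdf+notes.txt+sim.zip: size 2+3+7=12, value 48+67+23=138
Best: 148 pts.

148 pts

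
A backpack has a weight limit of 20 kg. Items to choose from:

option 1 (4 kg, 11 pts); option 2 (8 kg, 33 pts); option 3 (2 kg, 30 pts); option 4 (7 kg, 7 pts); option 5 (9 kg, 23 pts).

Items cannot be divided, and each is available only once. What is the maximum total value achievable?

Check high-value combinations within 20 kg:
- option 2+option 3+option 5: weight 8+2+9=19, value 33+30+23=86
- option 1+option 2+option 3: weight 4+8+2=14, value 11+33+30=74
- option 2+option 3+option 4: weight 8+2+7=17, value 33+30+7=70
Best: 86 pts.

86 pts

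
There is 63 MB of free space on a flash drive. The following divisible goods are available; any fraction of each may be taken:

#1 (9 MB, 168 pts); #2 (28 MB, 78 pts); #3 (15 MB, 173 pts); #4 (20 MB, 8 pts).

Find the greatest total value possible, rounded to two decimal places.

423.40

Take in order of value per unit:
- #1 (168/9 per unit): all 9 → value 168, running total 168.00
- #3 (173/15 per unit): all 15 → value 173, running total 341.00
- #2 (78/28 per unit): all 28 → value 78, running total 419.00
- #4 (8/20 per unit): 11 of 20 → value 11×8/20 = 4.4000, running total 423.40
Total 423.40.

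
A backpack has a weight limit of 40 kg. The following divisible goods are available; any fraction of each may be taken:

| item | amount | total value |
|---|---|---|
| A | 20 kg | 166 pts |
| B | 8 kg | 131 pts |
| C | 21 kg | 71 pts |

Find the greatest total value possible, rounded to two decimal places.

337.57

Take in order of value per unit:
- B (131/8 per unit): all 8 → value 131, running total 131.00
- A (166/20 per unit): all 20 → value 166, running total 297.00
- C (71/21 per unit): 12 of 21 → value 12×71/21 = 40.5714, running total 337.57
Total 337.57.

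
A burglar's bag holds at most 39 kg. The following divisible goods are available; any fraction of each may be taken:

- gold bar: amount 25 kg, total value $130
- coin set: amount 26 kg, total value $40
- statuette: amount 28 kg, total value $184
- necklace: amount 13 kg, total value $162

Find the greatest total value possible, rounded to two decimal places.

Take in order of value per unit:
- necklace (162/13 per unit): all 13 → value 162, running total 162.00
- statuette (184/28 per unit): 26 of 28 → value 26×184/28 = 170.8571, running total 332.86
Total 332.86.

332.86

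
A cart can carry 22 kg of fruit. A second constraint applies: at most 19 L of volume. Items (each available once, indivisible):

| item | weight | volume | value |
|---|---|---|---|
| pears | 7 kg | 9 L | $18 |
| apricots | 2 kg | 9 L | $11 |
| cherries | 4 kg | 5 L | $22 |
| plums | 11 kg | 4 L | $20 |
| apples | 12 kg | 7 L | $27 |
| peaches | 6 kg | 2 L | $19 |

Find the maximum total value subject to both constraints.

Feasible sets respecting both limits:
- cherries+apples+peaches: weight 22, volume 14, value 68
- cherries+plums+peaches: weight 21, volume 11, value 61
- pears+cherries+plums: weight 22, volume 18, value 60
- pears+cherries+peaches: weight 17, volume 16, value 59
Best: $68.

$68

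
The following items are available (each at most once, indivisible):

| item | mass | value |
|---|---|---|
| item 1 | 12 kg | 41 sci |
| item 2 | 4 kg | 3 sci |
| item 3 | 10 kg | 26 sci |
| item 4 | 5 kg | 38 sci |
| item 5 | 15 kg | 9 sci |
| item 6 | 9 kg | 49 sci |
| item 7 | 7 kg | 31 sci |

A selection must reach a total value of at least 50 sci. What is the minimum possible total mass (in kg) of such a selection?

Subsets with value ≥ 50, sorted by total mass:
- item 4+item 7: mass 12, value 69
- item 2+item 6: mass 13, value 52
Minimum mass: 12 kg.

12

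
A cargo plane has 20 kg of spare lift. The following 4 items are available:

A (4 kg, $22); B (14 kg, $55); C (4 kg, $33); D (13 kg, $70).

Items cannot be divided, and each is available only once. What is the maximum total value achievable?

$103

This is a 0/1 knapsack; check combinations near the capacity.
- C+D: weight 4+13=17, value 33+70=103
- A+D: weight 4+13=17, value 22+70=92
- B+C: weight 14+4=18, value 55+33=88
- A+B: weight 4+14=18, value 22+55=77
Best: $103.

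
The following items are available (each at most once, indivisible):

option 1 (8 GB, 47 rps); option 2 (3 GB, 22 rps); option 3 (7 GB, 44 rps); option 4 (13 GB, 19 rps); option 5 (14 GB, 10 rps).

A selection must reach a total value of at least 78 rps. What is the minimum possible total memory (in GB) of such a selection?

15

Subsets with value ≥ 78, sorted by total memory:
- option 1+option 3: memory 15, value 91
- option 1+option 2+option 3: memory 18, value 113
Minimum memory: 15 GB.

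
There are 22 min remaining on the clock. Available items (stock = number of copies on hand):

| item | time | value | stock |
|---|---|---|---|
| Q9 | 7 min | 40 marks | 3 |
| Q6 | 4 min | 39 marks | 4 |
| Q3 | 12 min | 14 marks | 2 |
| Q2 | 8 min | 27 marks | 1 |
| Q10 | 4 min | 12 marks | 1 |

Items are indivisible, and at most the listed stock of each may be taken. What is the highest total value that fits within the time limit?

Best selections within time 22 and stock limits:
- 4×Q6 + 1×Q10: time 20, value 168
- 2×Q9 + 2×Q6: time 22, value 158
- 1×Q9 + 3×Q6: time 19, value 157
- 4×Q6: time 16, value 156
Best: 168 marks.

168 marks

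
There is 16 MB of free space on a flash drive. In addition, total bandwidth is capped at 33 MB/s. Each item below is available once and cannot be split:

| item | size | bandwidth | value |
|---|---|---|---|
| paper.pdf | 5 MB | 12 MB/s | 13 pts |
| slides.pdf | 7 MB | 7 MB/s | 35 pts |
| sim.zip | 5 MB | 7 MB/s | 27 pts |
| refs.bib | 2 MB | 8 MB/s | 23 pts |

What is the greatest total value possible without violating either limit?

Feasible sets respecting both limits:
- slides.pdf+sim.zip+refs.bib: size 14, bandwidth 22, value 85
- paper.pdf+slides.pdf+refs.bib: size 14, bandwidth 27, value 71
- paper.pdf+sim.zip+refs.bib: size 12, bandwidth 27, value 63
Best: 85 pts.

85 pts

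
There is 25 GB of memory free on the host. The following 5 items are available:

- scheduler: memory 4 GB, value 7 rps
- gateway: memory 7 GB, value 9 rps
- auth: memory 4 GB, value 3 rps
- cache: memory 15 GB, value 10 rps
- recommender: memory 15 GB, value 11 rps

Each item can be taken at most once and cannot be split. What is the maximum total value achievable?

Check high-value combinations within 25 GB:
- scheduler+auth+recommender: memory 4+4+15=23, value 7+3+11=21
- gateway+recommender: memory 7+15=22, value 9+11=20
- scheduler+auth+cache: memory 4+4+15=23, value 7+3+10=20
- scheduler+gateway+auth: memory 4+7+4=15, value 7+9+3=19
Best: 21 rps.

21 rps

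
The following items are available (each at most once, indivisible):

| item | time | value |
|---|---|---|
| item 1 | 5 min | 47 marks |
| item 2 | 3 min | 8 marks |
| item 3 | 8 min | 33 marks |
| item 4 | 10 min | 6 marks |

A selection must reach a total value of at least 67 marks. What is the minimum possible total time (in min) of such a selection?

Subsets with value ≥ 67, sorted by total time:
- item 1+item 3: time 13, value 80
- item 1+item 2+item 3: time 16, value 88
- item 1+item 3+item 4: time 23, value 86
- item 1+item 2+item 3+item 4: time 26, value 94
Minimum time: 13 min.

13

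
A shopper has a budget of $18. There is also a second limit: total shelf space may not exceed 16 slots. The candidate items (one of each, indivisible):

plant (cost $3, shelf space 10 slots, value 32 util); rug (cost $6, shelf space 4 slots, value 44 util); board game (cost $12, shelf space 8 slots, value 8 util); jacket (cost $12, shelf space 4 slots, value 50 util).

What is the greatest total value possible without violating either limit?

Feasible sets respecting both limits:
- rug+jacket: cost 18, shelf space 8, value 94
- plant+jacket: cost 15, shelf space 14, value 82
- plant+rug: cost 9, shelf space 14, value 76
Best: 94 util.

94 util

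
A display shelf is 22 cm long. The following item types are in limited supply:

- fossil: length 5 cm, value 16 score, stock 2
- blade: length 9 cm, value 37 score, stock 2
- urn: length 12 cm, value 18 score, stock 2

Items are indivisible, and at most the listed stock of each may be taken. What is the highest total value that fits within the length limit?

Best selections within length 22 and stock limits:
- 2×blade: length 18, value 74
- 2×fossil + 1×blade: length 19, value 69
- 1×blade + 1×urn: length 21, value 55
- 1×fossil + 1×blade: length 14, value 53
Best: 74 score.

74 score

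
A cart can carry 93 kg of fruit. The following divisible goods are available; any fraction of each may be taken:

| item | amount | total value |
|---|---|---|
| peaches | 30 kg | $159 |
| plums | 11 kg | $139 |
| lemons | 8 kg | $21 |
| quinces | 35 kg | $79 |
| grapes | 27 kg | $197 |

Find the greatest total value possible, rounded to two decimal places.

Take in order of value per unit:
- plums (139/11 per unit): all 11 → value 139, running total 139.00
- grapes (197/27 per unit): all 27 → value 197, running total 336.00
- peaches (159/30 per unit): all 30 → value 159, running total 495.00
- lemons (21/8 per unit): all 8 → value 21, running total 516.00
- quinces (79/35 per unit): 17 of 35 → value 17×79/35 = 38.3714, running total 554.37
Total 554.37.

554.37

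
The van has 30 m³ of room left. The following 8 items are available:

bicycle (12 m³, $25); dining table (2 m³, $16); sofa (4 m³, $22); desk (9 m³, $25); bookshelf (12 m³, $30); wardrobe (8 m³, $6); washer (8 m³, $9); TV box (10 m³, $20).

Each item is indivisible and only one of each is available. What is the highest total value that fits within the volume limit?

$93

Check high-value combinations within 30 m³:
- dining table+sofa+desk+bookshelf: volume 2+4+9+12=27, value 16+22+25+30=93
- bicycle+dining table+sofa+bookshelf: volume 12+2+4+12=30, value 25+16+22+30=93
- bicycle+dining table+sofa+desk: volume 12+2+4+9=27, value 25+16+22+25=88
- dining table+sofa+bookshelf+TV box: volume 2+4+12+10=28, value 16+22+30+20=88
- dining table+sofa+desk+TV box: volume 2+4+9+10=25, value 16+22+25+20=83
Best: $93.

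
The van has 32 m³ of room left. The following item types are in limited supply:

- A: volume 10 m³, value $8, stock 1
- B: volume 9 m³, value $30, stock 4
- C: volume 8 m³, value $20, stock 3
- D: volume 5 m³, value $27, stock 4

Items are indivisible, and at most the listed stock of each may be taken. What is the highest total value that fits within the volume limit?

Top feasible selections:
- 1×B + 4×D: volume 29, value 138
- 1×B + 1×C + 3×D: volume 32, value 131
Best: $138.

$138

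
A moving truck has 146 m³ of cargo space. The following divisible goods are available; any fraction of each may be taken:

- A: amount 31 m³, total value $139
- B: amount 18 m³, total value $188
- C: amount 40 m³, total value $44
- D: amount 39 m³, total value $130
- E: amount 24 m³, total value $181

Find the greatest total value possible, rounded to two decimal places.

675.40

Take in order of value per unit:
- B (188/18 per unit): all 18 → value 188, running total 188.00
- E (181/24 per unit): all 24 → value 181, running total 369.00
- A (139/31 per unit): all 31 → value 139, running total 508.00
- D (130/39 per unit): all 39 → value 130, running total 638.00
- C (44/40 per unit): 34 of 40 → value 34×44/40 = 37.4000, running total 675.40
Total 675.40.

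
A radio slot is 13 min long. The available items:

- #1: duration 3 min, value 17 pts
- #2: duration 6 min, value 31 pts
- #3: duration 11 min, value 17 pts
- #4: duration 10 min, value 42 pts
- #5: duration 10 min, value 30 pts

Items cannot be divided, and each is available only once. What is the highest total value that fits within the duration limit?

59 pts

Check high-value combinations within 13 min:
- #1+#4: duration 3+10=13, value 17+42=59
- #1+#2: duration 3+6=9, value 17+31=48
- #1+#5: duration 3+10=13, value 17+30=47
Best: 59 pts.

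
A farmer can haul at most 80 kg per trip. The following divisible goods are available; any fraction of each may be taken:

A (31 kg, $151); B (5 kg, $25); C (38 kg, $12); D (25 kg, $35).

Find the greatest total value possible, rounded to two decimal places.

Take in order of value per unit:
- B (25/5 per unit): all 5 → value 25, running total 25.00
- A (151/31 per unit): all 31 → value 151, running total 176.00
- D (35/25 per unit): all 25 → value 35, running total 211.00
- C (12/38 per unit): 19 of 38 → value 19×12/38 = 6.0000, running total 217.00
Total 217.00.

217.00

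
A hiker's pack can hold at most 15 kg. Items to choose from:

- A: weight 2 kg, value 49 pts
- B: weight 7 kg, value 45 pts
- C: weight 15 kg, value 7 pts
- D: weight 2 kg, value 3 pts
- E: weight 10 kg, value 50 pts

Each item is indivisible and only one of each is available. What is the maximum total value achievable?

102 pts

Check high-value combinations within 15 kg:
- A+D+E: weight 2+2+10=14, value 49+3+50=102
- A+E: weight 2+10=12, value 49+50=99
- A+B+D: weight 2+7+2=11, value 49+45+3=97
- A+B: weight 2+7=9, value 49+45=94
- D+E: weight 2+10=12, value 3+50=53
Best: 102 pts.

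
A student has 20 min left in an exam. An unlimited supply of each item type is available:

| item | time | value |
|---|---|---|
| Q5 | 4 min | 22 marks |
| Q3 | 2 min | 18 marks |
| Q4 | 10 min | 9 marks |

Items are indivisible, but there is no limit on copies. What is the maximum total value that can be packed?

180 marks

Best value-per-unit is Q3 at 18/2, and filling with it alone uses time 10×2=20. No mix of the others beats 10×18 = 180.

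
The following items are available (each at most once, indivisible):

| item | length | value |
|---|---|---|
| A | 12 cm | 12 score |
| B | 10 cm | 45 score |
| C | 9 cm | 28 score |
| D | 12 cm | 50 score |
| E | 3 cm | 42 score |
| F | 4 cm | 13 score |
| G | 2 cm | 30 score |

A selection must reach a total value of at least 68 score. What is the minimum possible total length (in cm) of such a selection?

Subsets with value ≥ 68, sorted by total length:
- E+G: length 5, value 72
- E+F+G: length 9, value 85
- B+G: length 12, value 75
Minimum length: 5 cm.

5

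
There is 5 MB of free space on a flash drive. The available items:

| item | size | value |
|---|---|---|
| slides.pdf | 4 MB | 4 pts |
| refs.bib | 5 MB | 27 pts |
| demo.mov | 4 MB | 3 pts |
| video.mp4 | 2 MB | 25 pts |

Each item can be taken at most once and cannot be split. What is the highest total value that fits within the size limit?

27 pts

Check high-value combinations within 5 MB:
- refs.bib: size 5, value 27
- video.mp4: size 2, value 25
- slides.pdf: size 4, value 4
- demo.mov: size 4, value 3
Best: 27 pts.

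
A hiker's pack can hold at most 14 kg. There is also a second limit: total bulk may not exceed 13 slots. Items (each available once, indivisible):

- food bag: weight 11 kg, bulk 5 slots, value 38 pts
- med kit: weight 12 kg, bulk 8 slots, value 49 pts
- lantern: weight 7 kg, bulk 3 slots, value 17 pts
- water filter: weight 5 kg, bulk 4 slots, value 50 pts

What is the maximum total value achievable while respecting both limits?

Feasible sets respecting both limits:
- lantern+water filter: weight 12, bulk 7, value 67
- water filter: weight 5, bulk 4, value 50
- med kit: weight 12, bulk 8, value 49
Best: 67 pts.

67 pts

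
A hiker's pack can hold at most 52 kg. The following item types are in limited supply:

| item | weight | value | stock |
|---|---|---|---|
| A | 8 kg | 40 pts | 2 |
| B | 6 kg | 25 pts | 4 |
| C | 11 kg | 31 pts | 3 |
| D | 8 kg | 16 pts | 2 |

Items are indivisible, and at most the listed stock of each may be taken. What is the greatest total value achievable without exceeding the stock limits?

Top feasible selections:
- 2×A + 4×B + 1×C: weight 51, value 211
- 2×A + 4×B + 1×D: weight 48, value 196
Best: 211 pts.

211 pts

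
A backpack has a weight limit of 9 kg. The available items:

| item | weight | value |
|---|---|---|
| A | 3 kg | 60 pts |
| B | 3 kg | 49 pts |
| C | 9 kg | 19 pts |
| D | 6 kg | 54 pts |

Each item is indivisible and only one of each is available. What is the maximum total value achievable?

114 pts

Check high-value combinations within 9 kg:
- A+D: weight 3+6=9, value 60+54=114
- A+B: weight 3+3=6, value 60+49=109
- B+D: weight 3+6=9, value 49+54=103
Best: 114 pts.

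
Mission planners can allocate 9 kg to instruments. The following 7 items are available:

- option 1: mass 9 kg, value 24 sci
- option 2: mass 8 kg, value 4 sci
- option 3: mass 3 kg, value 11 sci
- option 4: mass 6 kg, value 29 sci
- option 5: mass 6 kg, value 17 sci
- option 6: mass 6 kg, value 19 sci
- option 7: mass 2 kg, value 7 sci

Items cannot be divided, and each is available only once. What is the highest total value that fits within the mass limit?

40 sci

Check high-value combinations within 9 kg:
- option 3+option 4: mass 3+6=9, value 11+29=40
- option 4+option 7: mass 6+2=8, value 29+7=36
- option 3+option 6: mass 3+6=9, value 11+19=30
- option 4: mass 6, value 29
Best: 40 sci.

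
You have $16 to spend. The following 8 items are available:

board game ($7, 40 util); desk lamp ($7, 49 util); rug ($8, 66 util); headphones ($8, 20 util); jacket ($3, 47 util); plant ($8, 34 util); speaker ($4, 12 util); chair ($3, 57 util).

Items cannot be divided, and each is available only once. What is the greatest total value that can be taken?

170 util

Check high-value combinations within $16:
- rug+jacket+chair: cost 8+3+3=14, value 66+47+57=170
- desk lamp+jacket+chair: cost 7+3+3=13, value 49+47+57=153
- board game+jacket+chair: cost 7+3+3=13, value 40+47+57=144
- jacket+plant+chair: cost 3+8+3=14, value 47+34+57=138
- rug+speaker+chair: cost 8+4+3=15, value 66+12+57=135
Best: 170 util.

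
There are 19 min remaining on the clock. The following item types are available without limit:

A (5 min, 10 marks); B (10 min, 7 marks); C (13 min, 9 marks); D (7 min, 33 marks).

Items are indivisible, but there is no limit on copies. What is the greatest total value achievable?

76 marks

Best value-per-unit is D at 33/7; filling with it alone gives 2×33 = 66.
Optimal mix: 1×A + 2×D → time 19, value 76.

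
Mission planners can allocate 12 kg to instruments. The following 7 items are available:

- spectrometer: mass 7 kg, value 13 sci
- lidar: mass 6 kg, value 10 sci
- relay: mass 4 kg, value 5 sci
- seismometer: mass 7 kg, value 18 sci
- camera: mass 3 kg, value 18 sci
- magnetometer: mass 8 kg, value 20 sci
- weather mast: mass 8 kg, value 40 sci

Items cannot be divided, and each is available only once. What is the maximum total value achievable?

Check high-value combinations within 12 kg:
- camera+weather mast: mass 3+8=11, value 18+40=58
- relay+weather mast: mass 4+8=12, value 5+40=45
- weather mast: mass 8, value 40
- camera+magnetometer: mass 3+8=11, value 18+20=38
Best: 58 sci.

58 sci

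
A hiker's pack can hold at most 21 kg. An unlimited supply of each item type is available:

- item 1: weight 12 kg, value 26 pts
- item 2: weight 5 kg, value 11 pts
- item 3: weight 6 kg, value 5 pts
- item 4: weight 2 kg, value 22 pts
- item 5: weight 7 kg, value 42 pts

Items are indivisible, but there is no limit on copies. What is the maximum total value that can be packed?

220 pts

Best value-per-unit is item 4 at 22/2, and filling with it alone uses weight 10×2=20. No mix of the others beats 10×22 = 220.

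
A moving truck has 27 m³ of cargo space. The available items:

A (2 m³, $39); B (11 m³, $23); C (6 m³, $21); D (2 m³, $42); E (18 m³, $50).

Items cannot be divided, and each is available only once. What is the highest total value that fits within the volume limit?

This is a 0/1 knapsack; check combinations near the capacity.
- A+D+E: volume 2+2+18=22, value 39+42+50=131
- A+B+C+D: volume 2+11+6+2=21, value 39+23+21+42=125
- C+D+E: volume 6+2+18=26, value 21+42+50=113
Best: $131.

$131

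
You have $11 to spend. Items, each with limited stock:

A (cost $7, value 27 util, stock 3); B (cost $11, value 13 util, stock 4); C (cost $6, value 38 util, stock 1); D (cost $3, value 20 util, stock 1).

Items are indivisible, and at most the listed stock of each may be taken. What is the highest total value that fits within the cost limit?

58 util

Best selections within cost 11 and stock limits:
- 1×C + 1×D: cost 9, value 58
- 1×A + 1×D: cost 10, value 47
- 1×C: cost 6, value 38
Best: 58 util.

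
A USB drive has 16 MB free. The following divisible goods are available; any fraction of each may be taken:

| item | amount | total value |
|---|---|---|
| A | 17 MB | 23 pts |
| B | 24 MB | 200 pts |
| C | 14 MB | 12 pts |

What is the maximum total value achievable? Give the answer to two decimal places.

Take in order of value per unit:
- B (200/24 per unit): 16 of 24 → value 16×200/24 = 133.3333, running total 133.33
Total 133.33.

133.33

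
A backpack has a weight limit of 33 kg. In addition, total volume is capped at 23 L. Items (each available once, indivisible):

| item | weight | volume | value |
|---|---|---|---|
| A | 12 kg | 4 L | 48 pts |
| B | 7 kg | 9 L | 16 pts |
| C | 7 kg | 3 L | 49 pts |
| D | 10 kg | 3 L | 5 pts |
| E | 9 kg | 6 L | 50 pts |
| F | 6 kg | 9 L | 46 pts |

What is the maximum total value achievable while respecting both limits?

150 pts

Feasible sets respecting both limits:
- C+D+E+F: weight 32, volume 21, value 150
- A+C+E: weight 28, volume 13, value 147
- C+E+F: weight 22, volume 18, value 145
- A+E+F: weight 27, volume 19, value 144
Best: 150 pts.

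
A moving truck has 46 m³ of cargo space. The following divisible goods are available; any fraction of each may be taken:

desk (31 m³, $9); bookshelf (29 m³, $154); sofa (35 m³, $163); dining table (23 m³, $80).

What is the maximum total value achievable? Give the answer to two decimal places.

233.17

Take in order of value per unit:
- bookshelf (154/29 per unit): all 29 → value 154, running total 154.00
- sofa (163/35 per unit): 17 of 35 → value 17×163/35 = 79.1714, running total 233.17
Total 233.17.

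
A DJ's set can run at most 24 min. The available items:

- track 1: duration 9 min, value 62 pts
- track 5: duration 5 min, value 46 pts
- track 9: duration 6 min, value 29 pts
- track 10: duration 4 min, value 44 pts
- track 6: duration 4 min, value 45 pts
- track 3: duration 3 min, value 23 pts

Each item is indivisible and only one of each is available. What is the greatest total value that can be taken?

Check high-value combinations within 24 min:
- track 1+track 5+track 10+track 6: duration 9+5+4+4=22, value 62+46+44+45=197
- track 5+track 9+track 10+track 6+track 3: duration 5+6+4+4+3=22, value 46+29+44+45+23=187
- track 1+track 5+track 9+track 6: duration 9+5+6+4=24, value 62+46+29+45=182
- track 1+track 5+track 9+track 10: duration 9+5+6+4=24, value 62+46+29+44=181
Best: 197 pts.

197 pts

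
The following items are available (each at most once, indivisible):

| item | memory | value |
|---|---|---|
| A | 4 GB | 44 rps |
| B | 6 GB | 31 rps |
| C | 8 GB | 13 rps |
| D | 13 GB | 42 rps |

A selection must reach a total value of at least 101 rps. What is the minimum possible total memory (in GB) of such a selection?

23

Subsets with value ≥ 101, sorted by total memory:
- A+B+D: memory 23, value 117
- A+B+C+D: memory 31, value 130
Minimum memory: 23 GB.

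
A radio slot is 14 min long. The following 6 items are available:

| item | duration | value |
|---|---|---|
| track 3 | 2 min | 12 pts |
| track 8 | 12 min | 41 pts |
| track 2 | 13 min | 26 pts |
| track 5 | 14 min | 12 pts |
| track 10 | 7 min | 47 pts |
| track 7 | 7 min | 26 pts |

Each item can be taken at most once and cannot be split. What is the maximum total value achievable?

Check high-value combinations within 14 min:
- track 10+track 7: duration 7+7=14, value 47+26=73
- track 3+track 10: duration 2+7=9, value 12+47=59
- track 3+track 8: duration 2+12=14, value 12+41=53
Best: 73 pts.

73 pts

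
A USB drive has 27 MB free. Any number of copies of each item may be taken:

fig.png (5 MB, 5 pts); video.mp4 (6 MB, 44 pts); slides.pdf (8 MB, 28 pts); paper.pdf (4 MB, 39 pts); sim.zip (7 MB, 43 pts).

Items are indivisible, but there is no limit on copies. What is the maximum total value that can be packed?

Best value-per-unit is paper.pdf at 39/4; filling with it alone gives 6×39 = 234.
Optimal mix: 1×video.mp4 + 5×paper.pdf → size 26, value 239.

239 pts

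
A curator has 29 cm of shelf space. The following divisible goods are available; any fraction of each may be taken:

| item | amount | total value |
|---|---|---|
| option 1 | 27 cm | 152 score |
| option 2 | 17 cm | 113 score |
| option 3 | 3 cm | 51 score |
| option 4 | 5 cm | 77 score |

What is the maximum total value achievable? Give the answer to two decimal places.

263.52

Take in order of value per unit:
- option 3 (51/3 per unit): all 3 → value 51, running total 51.00
- option 4 (77/5 per unit): all 5 → value 77, running total 128.00
- option 2 (113/17 per unit): all 17 → value 113, running total 241.00
- option 1 (152/27 per unit): 4 of 27 → value 4×152/27 = 22.5185, running total 263.52
Total 263.52.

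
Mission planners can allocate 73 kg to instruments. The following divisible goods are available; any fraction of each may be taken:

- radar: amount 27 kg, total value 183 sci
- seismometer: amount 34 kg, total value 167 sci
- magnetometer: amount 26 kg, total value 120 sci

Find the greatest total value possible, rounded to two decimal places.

405.38

Take in order of value per unit:
- radar (183/27 per unit): all 27 → value 183, running total 183.00
- seismometer (167/34 per unit): all 34 → value 167, running total 350.00
- magnetometer (120/26 per unit): 12 of 26 → value 12×120/26 = 55.3846, running total 405.38
Total 405.38.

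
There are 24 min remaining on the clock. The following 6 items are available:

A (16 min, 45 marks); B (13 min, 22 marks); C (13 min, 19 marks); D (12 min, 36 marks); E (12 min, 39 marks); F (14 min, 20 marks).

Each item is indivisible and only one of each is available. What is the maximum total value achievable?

Check high-value combinations within 24 min:
- D+E: time 12+12=24, value 36+39=75
- A: time 16, value 45
- E: time 12, value 39
Best: 75 marks.

75 marks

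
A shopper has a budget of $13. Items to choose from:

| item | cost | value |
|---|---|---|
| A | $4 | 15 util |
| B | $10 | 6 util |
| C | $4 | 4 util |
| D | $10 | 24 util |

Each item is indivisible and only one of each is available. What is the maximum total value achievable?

Check high-value combinations within $13:
- D: cost 10, value 24
- A+C: cost 4+4=8, value 15+4=19
- A: cost 4, value 15
Best: 24 util.

24 util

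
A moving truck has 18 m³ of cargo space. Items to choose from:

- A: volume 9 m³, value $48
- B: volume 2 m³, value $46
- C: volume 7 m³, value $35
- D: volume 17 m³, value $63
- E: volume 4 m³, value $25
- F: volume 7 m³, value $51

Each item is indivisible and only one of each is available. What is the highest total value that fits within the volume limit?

Check high-value combinations within 18 m³:
- A+B+F: volume 9+2+7=18, value 48+46+51=145
- B+C+F: volume 2+7+7=16, value 46+35+51=132
- A+B+C: volume 9+2+7=18, value 48+46+35=129
- B+E+F: volume 2+4+7=13, value 46+25+51=122
- A+B+E: volume 9+2+4=15, value 48+46+25=119
Best: $145.

$145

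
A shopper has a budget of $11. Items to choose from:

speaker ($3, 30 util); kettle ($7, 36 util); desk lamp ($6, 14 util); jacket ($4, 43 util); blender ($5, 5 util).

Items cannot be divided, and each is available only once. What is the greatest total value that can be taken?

Check high-value combinations within $11:
- kettle+jacket: cost 7+4=11, value 36+43=79
- speaker+jacket: cost 3+4=7, value 30+43=73
- speaker+kettle: cost 3+7=10, value 30+36=66
- desk lamp+jacket: cost 6+4=10, value 14+43=57
- jacket+blender: cost 4+5=9, value 43+5=48
Best: 79 util.

79 util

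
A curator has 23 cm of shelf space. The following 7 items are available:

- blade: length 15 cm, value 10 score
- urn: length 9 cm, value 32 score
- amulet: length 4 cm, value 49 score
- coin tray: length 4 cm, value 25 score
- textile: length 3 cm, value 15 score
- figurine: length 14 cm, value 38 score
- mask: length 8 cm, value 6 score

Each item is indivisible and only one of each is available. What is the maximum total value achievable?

Check high-value combinations within 23 cm:
- urn+amulet+coin tray+textile: length 9+4+4+3=20, value 32+49+25+15=121
- amulet+coin tray+figurine: length 4+4+14=22, value 49+25+38=112
- urn+amulet+coin tray: length 9+4+4=17, value 32+49+25=106
- amulet+textile+figurine: length 4+3+14=21, value 49+15+38=102
- urn+amulet+textile: length 9+4+3=16, value 32+49+15=96
Best: 121 score.

121 score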